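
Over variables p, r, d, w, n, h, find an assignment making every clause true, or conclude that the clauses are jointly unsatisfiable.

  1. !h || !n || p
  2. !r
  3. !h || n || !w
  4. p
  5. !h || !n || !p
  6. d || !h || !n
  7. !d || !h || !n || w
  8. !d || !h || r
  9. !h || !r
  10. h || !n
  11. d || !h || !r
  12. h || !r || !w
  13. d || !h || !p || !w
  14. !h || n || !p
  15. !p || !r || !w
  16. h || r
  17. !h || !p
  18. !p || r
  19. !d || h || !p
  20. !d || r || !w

Case p = True:
  (!r) forces r = False.
  Clause (!p || r) is falsified — contradiction.
Case p = False:
  Clause (p) is falsified — contradiction.
Both cases fail, so the formula is unsatisfiable.

Unsatisfiable — no assignment works.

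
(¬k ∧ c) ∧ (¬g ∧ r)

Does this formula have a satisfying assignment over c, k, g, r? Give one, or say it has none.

c = True; k = False; g = False; r = True

  ¬k ∧ c = True
    ¬k = True
  ¬g ∧ r = True
    ¬g = True
Both conjuncts True, so the formula holds.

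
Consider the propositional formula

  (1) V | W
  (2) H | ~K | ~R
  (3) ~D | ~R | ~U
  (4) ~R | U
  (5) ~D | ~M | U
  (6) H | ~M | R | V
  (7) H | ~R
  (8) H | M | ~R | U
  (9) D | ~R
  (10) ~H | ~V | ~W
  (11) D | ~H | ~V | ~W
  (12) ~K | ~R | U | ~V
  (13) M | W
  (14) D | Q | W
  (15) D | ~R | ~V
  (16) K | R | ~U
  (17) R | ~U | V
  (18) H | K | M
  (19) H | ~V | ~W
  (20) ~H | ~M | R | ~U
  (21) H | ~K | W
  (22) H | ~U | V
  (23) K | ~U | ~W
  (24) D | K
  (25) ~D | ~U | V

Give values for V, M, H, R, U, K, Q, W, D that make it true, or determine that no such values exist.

Set V = False.
  then (V | W) forces W = True.
Set M = False.
Set H = True.
Try R = True:
  (~R | U) forces U = True.
  (~D | ~R | ~U) forces D = False.
  clause (D | ~R) is falsified — backtrack.
So R = False.
  then (R | ~U | V) forces U = False.
Set K = True.
Set Q = True.
Set D = True.
All clauses satisfied.

V = False; M = False; H = True; R = False; U = False; K = True; Q = True; W = True; D = True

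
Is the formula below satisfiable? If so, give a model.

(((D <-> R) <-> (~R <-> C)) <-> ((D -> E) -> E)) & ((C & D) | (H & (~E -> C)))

D = True; H = True; R = True; C = False; E = True

  ((D <-> R) <-> (~R <-> C)) <-> ((D -> E) -> E) = True
    (D <-> R) <-> (~R <-> C) = True
      D <-> R = True
      ~R <-> C = True
        ~R = False
    (D -> E) -> E = True
      D -> E = True
  (C & D) | (H & (~E -> C)) = True
    C & D = False
    H & (~E -> C) = True
      ~E -> C = True
        ~E = False
Both conjuncts True, so the formula holds.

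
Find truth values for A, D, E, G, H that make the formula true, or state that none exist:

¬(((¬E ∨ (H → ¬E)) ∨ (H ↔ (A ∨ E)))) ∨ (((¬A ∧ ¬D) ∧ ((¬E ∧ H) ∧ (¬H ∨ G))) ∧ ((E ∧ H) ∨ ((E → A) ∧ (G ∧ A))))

Case E = True: the formula simplifies to ¬((¬H ∨ H)).
  H = True: this becomes ¬((False ∨ True)) = False.
  H = False: this becomes ¬((True ∨ False)) = False.
Case E = False: the formula simplifies to ((¬A ∧ ¬D) ∧ (H ∧ (¬H ∨ G))) ∧ (G ∧ A).
  A = True: the conjunct ¬A is False.
  A = False: the conjunct A is False.
Both cases fail — unsatisfiable.

No satisfying assignment exists.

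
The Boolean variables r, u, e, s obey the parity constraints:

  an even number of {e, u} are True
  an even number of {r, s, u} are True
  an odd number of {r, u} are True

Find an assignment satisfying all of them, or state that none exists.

r: True, u: False, e: False, s: True

{e, u}: 0 true → even ✓
{r, s, u}: 2 true → even ✓
{r, u}: 1 true → odd ✓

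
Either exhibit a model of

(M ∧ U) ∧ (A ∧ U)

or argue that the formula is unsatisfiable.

M = True, U = True, A = True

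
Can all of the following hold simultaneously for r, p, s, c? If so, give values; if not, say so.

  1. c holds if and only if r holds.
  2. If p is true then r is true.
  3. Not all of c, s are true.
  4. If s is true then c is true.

r: True, p: False, s: False, c: True

  (1) c=T, r=T — same ✓
  (2) p=F ⇒ r: vacuous ✓
  (3) {c, s}: 1/2 true — not all ✓
  (4) s=F ⇒ c: vacuous ✓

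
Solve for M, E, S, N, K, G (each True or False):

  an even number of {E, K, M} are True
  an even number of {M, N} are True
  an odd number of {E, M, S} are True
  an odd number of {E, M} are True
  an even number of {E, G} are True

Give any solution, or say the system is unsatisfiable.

M=F, E=T, S=F, N=F, K=T, G=T

{E, K, M}: 2 true → even ✓
{M, N}: 0 true → even ✓
{E, M, S}: 1 true → odd ✓
{E, M}: 1 true → odd ✓
{E, G}: 2 true → even ✓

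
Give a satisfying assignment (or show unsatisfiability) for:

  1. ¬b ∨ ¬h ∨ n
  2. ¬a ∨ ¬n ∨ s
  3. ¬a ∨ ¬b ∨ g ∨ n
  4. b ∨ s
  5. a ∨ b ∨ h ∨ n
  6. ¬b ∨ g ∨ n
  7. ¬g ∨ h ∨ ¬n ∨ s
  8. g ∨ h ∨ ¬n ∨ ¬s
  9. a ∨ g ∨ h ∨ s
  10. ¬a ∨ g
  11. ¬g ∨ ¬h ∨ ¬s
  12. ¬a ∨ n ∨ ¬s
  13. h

n = True; g = False; s = True; b = False; h = True; a = False

Unit clause (h) forces h = True.
Set n = True.
Set g = False.
  then (¬a ∨ g) forces a = False.
Set s = True.
Set b = False.
All clauses satisfied.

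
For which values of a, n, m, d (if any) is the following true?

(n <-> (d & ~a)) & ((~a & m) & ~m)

UNSATISFIABLE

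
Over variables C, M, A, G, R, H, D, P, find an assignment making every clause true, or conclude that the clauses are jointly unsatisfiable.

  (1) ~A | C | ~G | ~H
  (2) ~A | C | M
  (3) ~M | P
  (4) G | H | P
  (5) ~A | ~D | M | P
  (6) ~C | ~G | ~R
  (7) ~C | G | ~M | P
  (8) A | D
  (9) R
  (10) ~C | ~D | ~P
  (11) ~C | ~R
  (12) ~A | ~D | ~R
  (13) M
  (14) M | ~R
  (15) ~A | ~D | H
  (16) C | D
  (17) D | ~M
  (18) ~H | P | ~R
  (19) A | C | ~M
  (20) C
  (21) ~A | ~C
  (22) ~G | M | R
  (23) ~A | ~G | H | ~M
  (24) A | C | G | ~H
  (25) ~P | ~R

Case C = True:
  (R) forces R = True.
  Clause (~C | ~R) is falsified — contradiction.
Case C = False:
  Clause (C) is falsified — contradiction.
Both cases fail, so the formula is unsatisfiable.

UNSATISFIABLE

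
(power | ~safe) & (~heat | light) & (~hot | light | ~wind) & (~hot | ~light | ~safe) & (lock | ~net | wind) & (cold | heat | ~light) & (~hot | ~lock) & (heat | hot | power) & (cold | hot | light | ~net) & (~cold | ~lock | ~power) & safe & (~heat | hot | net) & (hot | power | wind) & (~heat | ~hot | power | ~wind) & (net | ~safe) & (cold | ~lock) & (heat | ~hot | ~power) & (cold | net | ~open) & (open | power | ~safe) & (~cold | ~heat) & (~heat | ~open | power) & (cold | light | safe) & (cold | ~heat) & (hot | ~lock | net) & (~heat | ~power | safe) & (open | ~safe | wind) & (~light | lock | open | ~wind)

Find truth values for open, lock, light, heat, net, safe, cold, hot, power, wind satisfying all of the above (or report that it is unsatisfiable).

open: False, lock: False, light: False, heat: False, net: True, safe: True, cold: True, hot: False, power: True, wind: True

Unit clause (safe) forces safe = True.
In (net | ~safe) only net is left, so net = True.
In (power | ~safe) only power is left, so power = True.
Set open = False.
  then (open | ~safe | wind) forces wind = True.
Try lock = True:
  (~hot | ~lock) forces hot = False.
  (~cold | ~lock | ~power) forces cold = False.
  clause (cold | ~lock) is falsified — backtrack.
So lock = False.
  then (~light | lock | open | ~wind) forces light = False.
  then (~heat | light) forces heat = False.
  then (~hot | light | ~wind) forces hot = False.
  then (cold | hot | light | ~net) forces cold = True.
All clauses satisfied.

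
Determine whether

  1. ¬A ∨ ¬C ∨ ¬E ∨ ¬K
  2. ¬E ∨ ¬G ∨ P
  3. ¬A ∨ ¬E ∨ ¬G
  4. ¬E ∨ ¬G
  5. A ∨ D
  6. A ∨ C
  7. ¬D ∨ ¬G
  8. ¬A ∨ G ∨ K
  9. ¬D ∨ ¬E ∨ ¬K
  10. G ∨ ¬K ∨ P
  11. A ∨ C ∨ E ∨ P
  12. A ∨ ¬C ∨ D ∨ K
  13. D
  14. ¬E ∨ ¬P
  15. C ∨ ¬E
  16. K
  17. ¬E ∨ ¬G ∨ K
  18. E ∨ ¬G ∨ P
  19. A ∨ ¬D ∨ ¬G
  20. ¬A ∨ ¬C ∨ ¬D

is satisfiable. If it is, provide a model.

Unit clause (D) forces D = True.
Unit clause (K) forces K = True.
In (¬D ∨ ¬G) only ¬G is left, so G = False.
In (¬D ∨ ¬E ∨ ¬K) only ¬E is left, so E = False.
In (G ∨ ¬K ∨ P) only P is left, so P = True.
Set C = False.
  then (A ∨ C) forces A = True.
All clauses satisfied.

D = True, C = False, P = True, E = False, A = True, K = True, G = False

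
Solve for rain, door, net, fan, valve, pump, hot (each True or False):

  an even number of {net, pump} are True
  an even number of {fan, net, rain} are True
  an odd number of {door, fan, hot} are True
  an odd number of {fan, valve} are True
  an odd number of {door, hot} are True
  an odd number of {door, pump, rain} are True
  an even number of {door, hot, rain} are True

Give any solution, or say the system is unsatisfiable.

rain = True; door = True; net = True; fan = False; valve = True; pump = True; hot = False

{net, pump}: 2 true → even ✓
{fan, net, rain}: 2 true → even ✓
{door, fan, hot}: 1 true → odd ✓
{fan, valve}: 1 true → odd ✓
{door, hot}: 1 true → odd ✓
{door, pump, rain}: 3 true → odd ✓
{door, hot, rain}: 2 true → even ✓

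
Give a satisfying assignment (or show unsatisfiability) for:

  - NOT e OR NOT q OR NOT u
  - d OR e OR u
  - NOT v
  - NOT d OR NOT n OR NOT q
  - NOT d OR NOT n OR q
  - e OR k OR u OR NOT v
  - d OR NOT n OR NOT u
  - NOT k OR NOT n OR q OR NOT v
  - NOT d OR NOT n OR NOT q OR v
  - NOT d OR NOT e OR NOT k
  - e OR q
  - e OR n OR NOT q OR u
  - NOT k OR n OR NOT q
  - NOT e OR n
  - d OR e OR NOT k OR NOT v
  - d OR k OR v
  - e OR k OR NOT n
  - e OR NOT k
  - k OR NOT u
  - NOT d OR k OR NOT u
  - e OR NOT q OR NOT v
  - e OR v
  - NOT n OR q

n = True; u = False; e = True; d = False; k = True; q = True; v = False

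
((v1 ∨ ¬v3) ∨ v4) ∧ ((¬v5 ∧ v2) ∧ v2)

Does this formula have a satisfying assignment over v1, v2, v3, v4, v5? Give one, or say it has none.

v1 = True, v2 = True, v3 = False, v4 = False, v5 = False

  (v1 ∨ ¬v3) ∨ v4 = True
    v1 ∨ ¬v3 = True
      ¬v3 = True
  (¬v5 ∧ v2) ∧ v2 = True
    ¬v5 ∧ v2 = True
      ¬v5 = True
Both conjuncts True, so the formula holds.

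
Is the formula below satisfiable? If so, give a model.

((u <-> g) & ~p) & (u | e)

g: True, p: False, e: False, u: True

  (u <-> g) & ~p = True
    u <-> g = True
    ~p = True
  u | e = True
Both conjuncts True, so the formula holds.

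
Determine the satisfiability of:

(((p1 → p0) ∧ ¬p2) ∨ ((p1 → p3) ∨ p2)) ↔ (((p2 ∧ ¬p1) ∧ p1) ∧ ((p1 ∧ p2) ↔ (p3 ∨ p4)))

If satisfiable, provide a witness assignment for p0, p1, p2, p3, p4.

p0 = False, p1 = True, p2 = False, p3 = False, p4 = False

  (((p1 → p0) ∧ ¬p2) ∨ ((p1 → p3) ∨ p2)) ↔ (((p2 ∧ ¬p1) ∧ p1) ∧ ((p1 ∧ p2) ↔ (p3 ∨ p4))) = True
    ((p1 → p0) ∧ ¬p2) ∨ ((p1 → p3) ∨ p2) = False
      (p1 → p0) ∧ ¬p2 = False
        p1 → p0 = False
        ¬p2 = True
      (p1 → p3) ∨ p2 = False
        p1 → p3 = False
    ((p2 ∧ ¬p1) ∧ p1) ∧ ((p1 ∧ p2) ↔ (p3 ∨ p4)) = False
      (p2 ∧ ¬p1) ∧ p1 = False
        p2 ∧ ¬p1 = False
          ¬p1 = False
      (p1 ∧ p2) ↔ (p3 ∨ p4) = True
        p1 ∧ p2 = False
        p3 ∨ p4 = False
The formula evaluates to True.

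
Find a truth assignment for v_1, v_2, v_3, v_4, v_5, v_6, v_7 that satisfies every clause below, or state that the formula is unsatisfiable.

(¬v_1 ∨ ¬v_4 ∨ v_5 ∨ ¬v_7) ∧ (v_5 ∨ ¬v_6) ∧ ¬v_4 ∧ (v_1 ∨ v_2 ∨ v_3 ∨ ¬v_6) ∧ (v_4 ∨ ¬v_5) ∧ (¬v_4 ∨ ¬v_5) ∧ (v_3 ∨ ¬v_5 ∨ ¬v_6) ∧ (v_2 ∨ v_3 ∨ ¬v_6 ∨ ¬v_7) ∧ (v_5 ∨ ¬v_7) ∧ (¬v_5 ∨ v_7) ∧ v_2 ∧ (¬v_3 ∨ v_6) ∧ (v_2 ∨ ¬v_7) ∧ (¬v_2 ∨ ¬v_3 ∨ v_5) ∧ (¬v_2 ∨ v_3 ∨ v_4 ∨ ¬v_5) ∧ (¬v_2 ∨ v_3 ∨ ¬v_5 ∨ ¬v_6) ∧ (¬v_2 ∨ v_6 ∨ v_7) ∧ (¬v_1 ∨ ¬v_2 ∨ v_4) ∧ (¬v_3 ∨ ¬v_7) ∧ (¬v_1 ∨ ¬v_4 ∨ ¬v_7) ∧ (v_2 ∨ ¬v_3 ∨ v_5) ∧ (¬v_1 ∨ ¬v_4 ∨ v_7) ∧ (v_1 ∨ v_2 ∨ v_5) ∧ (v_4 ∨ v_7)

Unsatisfiable

Case v_4 = True:
  Clause (¬v_4) is falsified — contradiction.
Case v_4 = False:
  (v_4 ∨ ¬v_5) forces v_5 = False.
  (v_5 ∨ ¬v_6) forces v_6 = False.
  (v_5 ∨ ¬v_7) forces v_7 = False.
  Clause (v_4 ∨ v_7) is falsified — contradiction.
Both cases fail, so the formula is unsatisfiable.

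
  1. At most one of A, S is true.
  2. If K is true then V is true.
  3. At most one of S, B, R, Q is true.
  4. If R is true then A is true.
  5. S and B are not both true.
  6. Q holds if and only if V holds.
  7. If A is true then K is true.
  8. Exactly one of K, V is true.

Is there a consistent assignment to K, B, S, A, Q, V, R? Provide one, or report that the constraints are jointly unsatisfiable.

K = False, B = False, S = False, A = False, Q = True, V = True, R = False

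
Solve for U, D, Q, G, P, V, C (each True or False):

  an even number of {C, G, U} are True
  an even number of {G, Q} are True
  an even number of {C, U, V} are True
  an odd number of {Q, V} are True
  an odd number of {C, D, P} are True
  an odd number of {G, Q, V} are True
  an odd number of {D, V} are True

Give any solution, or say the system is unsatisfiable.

Adding constraints 1, 2, 3, 4 mod 2: every variable appears an even number of times on the left, so the left side is 0.
But the right sides sum to 1 (mod 2). 0 ≠ 1 — the system is inconsistent.

No satisfying assignment exists.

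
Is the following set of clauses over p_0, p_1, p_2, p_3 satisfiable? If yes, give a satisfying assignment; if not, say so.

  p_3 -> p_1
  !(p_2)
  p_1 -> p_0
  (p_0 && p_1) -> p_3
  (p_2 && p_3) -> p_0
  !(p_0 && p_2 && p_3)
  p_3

Unit clause (p_3) forces p_3 = True.
Unit clause (!p_2) forces p_2 = False.
In (p_1 || !p_3) only p_1 is left, so p_1 = True.
In (p_0 || !p_1) only p_0 is left, so p_0 = True.
Check each clause:
  (p_3): p_3 holds.
  (!p_2): !p_2 holds.
  (p_0 || !p_2 || !p_3): p_0 holds.
  (p_0 || !p_1): p_0 holds.
  (!p_0 || !p_2 || !p_3): !p_2 holds.
  (p_1 || !p_3): p_1 holds.
  (!p_0 || !p_1 || p_3): p_3 holds.
All clauses satisfied.

p_0 = True, p_1 = True, p_2 = False, p_3 = True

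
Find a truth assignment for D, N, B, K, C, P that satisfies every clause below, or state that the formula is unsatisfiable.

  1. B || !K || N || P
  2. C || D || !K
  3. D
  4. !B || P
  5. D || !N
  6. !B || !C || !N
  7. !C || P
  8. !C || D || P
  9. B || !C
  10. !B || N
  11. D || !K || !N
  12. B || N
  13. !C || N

D = True; N = True; B = True; K = False; C = False; P = True

Unit clause (D) forces D = True.
Try N = False:
  (!B || N) forces B = False.
  clause (B || N) is falsified — backtrack.
So N = True.
Set B = True.
  then (!B || P) forces P = True.
  then (!B || !C || !N) forces C = False.
Set K = False.
All clauses satisfied.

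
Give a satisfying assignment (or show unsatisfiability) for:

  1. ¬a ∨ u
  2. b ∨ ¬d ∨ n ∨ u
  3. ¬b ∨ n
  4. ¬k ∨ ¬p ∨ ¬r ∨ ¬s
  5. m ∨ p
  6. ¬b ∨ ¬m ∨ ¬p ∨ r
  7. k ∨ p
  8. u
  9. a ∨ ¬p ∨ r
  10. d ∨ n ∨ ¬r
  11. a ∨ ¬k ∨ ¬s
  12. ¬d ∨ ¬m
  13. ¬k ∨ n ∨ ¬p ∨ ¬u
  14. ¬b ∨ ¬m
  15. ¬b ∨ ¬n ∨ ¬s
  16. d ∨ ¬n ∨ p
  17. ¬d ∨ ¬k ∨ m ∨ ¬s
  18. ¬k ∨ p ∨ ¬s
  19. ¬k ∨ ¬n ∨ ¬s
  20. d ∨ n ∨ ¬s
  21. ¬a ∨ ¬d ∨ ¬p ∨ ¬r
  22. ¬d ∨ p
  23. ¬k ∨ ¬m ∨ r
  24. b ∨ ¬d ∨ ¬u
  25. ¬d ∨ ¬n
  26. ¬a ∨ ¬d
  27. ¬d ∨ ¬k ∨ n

Unit clause (u) forces u = True.
Set a = False.
Set b = False.
  then (b ∨ ¬d ∨ ¬u) forces d = False.
Set r = True.
  then (d ∨ n ∨ ¬r) forces n = True.
  then (d ∨ ¬n ∨ p) forces p = True.
Set k = False.
Set m = False.
Set s = True.
All clauses satisfied.

a: False, b: False, r: True, u: True, k: False, m: False, p: True, d: False, s: True, n: True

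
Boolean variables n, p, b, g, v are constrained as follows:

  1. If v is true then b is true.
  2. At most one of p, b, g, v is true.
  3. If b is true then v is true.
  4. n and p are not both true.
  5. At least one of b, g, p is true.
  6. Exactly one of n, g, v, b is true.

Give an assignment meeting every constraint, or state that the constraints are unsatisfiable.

n = False; p = False; b = False; g = True; v = False

  (1) v=F ⇒ b: vacuous ✓
  (2) {p, b, g, v}: 1 true — at most one ✓
  (3) b=F ⇒ v: vacuous ✓
  (4) n=F, p=F — not both ✓
  (5) {b, g, p}: 1 true — at least one ✓
  (6) {n, g, v, b}: 1 true — exactly one ✓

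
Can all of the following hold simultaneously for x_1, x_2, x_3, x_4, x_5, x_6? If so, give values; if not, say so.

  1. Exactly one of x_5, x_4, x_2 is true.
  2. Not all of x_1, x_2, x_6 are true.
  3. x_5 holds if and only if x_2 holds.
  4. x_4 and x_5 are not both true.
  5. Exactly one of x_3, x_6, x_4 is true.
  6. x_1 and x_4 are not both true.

x_1: False, x_2: False, x_3: False, x_4: True, x_5: False, x_6: False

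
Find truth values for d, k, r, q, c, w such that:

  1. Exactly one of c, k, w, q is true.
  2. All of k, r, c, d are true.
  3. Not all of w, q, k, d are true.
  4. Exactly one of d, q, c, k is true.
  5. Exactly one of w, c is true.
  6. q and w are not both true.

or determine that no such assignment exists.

The formula is unsatisfiable.

Case d = True:
  (2) forces k = True.
  Constraint (4) is violated (d=T, k=T) — contradiction.
Case d = False:
  Constraint (2) is violated (d=F) — contradiction.
Both cases fail — unsatisfiable.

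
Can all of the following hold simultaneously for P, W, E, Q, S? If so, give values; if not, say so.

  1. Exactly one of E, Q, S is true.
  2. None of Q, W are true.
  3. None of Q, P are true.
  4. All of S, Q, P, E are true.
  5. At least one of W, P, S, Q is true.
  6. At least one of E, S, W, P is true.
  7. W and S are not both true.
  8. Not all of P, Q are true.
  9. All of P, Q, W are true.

UNSATISFIABLE

Case P = True:
  Constraint (3) is violated (P=T) — contradiction.
Case P = False:
  Constraint (4) is violated (P=F) — contradiction.
Both cases fail — unsatisfiable.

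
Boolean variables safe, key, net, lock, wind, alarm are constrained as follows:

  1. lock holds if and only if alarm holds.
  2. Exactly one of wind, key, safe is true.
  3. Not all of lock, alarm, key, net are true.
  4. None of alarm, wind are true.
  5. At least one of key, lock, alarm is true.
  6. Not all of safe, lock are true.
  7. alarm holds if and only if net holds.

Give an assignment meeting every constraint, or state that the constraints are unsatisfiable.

safe: False, key: True, net: False, lock: False, wind: False, alarm: False

  (1) lock=F, alarm=F — same ✓
  (2) {wind, key, safe}: 1 true — exactly one ✓
  (3) {lock, alarm, key, net}: 1/4 true — not all ✓
  (4) {alarm, wind}: 0 true — none ✓
  (5) {key, lock, alarm}: 1 true — at least one ✓
  (6) {safe, lock}: 0/2 true — not all ✓
  (7) alarm=F, net=F — same ✓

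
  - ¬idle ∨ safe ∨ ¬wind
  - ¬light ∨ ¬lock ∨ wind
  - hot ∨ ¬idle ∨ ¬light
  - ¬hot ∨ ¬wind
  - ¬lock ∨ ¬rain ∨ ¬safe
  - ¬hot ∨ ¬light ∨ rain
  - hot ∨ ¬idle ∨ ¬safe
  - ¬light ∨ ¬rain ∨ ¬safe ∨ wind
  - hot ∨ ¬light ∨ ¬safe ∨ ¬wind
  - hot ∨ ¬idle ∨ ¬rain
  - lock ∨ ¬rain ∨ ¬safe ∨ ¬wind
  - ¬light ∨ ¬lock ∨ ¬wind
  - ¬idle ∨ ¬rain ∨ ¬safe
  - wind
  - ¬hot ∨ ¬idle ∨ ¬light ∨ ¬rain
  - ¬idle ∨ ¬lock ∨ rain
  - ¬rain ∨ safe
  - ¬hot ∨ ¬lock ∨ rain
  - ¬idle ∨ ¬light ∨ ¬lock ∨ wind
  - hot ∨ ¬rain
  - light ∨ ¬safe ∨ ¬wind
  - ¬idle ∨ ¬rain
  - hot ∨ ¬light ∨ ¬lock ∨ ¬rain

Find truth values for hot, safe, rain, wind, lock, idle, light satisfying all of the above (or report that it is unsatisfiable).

Unit clause (wind) forces wind = True.
In (¬hot ∨ ¬wind) only ¬hot is left, so hot = False.
In (hot ∨ ¬rain) only ¬rain is left, so rain = False.
Set safe = False.
  then (¬idle ∨ safe ∨ ¬wind) forces idle = False.
Set lock = True.
  then (¬light ∨ ¬lock ∨ ¬wind) forces light = False.
All clauses satisfied.

hot: False; safe: False; rain: False; wind: True; lock: True; idle: False; light: False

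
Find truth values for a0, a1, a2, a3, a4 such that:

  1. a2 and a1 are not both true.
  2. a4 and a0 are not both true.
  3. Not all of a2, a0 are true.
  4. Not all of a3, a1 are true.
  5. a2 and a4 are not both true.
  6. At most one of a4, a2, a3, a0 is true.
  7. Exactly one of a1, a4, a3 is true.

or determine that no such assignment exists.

a0 = False, a1 = True, a2 = False, a3 = False, a4 = False

  (1) a2=F, a1=T — not both ✓
  (2) a4=F, a0=F — not both ✓
  (3) {a2, a0}: 0/2 true — not all ✓
  (4) {a3, a1}: 1/2 true — not all ✓
  (5) a2=F, a4=F — not both ✓
  (6) {a4, a2, a3, a0}: 0 true — at most one ✓
  (7) {a1, a4, a3}: 1 true — exactly one ✓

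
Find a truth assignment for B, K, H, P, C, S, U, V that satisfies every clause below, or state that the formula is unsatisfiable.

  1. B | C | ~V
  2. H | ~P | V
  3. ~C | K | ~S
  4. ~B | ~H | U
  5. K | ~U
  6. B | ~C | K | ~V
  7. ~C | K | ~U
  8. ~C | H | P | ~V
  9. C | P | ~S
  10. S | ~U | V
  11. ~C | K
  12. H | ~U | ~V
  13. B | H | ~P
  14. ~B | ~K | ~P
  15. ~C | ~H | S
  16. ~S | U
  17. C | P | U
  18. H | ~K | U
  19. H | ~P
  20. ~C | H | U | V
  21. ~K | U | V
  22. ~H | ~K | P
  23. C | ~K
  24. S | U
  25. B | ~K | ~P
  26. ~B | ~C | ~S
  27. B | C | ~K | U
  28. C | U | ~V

B=F; K=T; H=F; P=F; C=T; S=T; U=T; V=F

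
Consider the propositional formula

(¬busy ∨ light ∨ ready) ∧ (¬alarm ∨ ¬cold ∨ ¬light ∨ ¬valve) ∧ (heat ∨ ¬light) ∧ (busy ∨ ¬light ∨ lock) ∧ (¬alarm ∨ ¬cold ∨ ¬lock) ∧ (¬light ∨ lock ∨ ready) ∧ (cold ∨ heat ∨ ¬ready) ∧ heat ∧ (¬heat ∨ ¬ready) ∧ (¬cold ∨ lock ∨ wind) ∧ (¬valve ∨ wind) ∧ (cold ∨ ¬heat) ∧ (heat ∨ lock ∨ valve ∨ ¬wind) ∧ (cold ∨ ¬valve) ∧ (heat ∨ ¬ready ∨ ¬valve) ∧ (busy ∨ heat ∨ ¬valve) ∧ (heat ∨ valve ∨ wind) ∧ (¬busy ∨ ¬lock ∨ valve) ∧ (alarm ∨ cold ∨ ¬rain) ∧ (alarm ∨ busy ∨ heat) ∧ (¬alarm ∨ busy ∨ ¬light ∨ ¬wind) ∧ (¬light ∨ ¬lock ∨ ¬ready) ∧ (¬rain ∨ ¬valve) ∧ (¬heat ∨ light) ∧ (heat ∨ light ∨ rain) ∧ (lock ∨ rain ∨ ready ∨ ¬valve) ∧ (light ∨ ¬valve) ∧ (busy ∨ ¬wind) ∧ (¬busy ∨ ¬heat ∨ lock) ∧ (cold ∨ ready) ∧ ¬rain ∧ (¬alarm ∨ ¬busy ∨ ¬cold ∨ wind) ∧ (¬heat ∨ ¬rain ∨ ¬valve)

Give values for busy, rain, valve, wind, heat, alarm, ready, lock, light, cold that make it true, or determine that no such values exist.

busy=T; rain=F; valve=T; wind=T; heat=T; alarm=F; ready=F; lock=T; light=T; cold=T

Unit clause (heat) forces heat = True.
In (¬heat ∨ ¬ready) only ¬ready is left, so ready = False.
In (cold ∨ ¬heat) only cold is left, so cold = True.
In (¬heat ∨ light) only light is left, so light = True.
Unit clause (¬rain) forces rain = False.
In (¬light ∨ lock ∨ ready) only lock is left, so lock = True.
In (¬alarm ∨ ¬cold ∨ ¬lock) only ¬alarm is left, so alarm = False.
Set busy = True.
  then (¬busy ∨ ¬lock ∨ valve) forces valve = True.
  then (¬valve ∨ wind) forces wind = True.
All clauses satisfied.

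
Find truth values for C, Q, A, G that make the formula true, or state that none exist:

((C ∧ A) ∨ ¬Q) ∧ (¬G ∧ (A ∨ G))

C=F, Q=F, A=T, G=F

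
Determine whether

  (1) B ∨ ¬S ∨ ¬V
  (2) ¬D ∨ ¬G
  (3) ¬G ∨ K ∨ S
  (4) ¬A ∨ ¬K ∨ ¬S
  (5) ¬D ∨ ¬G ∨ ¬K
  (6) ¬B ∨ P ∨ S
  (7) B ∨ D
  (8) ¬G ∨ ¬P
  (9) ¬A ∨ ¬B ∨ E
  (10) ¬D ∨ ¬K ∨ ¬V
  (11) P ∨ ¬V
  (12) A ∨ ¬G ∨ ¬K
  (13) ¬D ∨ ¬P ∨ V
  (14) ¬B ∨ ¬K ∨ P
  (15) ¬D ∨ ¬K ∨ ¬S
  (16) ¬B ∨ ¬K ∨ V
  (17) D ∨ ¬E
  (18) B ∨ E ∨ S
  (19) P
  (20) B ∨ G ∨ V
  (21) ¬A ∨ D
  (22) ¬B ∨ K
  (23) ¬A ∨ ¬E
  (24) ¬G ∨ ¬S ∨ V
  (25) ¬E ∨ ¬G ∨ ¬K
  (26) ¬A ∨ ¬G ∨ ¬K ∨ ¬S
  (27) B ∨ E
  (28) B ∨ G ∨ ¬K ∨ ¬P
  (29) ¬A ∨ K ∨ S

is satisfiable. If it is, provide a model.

B=T; A=F; D=F; E=F; K=T; S=F; V=T; G=F; P=T

Unit clause (P) forces P = True.
In (¬G ∨ ¬P) only ¬G is left, so G = False.
Set B = True.
  then (¬B ∨ K) forces K = True.
  then (¬B ∨ ¬K ∨ V) forces V = True.
  then (¬D ∨ ¬K ∨ ¬V) forces D = False.
  then (D ∨ ¬E) forces E = False.
  then (¬A ∨ D) forces A = False.
Set S = False.
All clauses satisfied.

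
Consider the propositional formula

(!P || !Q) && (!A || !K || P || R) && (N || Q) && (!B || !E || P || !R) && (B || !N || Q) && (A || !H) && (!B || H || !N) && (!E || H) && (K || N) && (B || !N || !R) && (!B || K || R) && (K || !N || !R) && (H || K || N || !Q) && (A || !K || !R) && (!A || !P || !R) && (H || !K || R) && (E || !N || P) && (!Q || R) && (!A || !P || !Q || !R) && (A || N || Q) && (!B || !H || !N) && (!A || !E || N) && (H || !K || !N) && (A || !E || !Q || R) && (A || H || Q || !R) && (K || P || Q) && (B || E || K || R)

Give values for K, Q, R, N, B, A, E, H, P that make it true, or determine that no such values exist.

K = True, Q = True, R = True, N = False, B = True, A = True, E = False, H = True, P = False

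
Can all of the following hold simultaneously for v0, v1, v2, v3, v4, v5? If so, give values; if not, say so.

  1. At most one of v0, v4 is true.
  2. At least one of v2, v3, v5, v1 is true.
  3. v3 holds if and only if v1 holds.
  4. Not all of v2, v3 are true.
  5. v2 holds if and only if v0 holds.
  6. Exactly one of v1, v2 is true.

v0=F; v1=T; v2=F; v3=T; v4=F; v5=F

  (1) {v0, v4}: 0 true — at most one ✓
  (2) {v2, v3, v5, v1}: 2 true — at least one ✓
  (3) v3=T, v1=T — same ✓
  (4) {v2, v3}: 1/2 true — not all ✓
  (5) v2=F, v0=F — same ✓
  (6) {v1, v2}: 1 true — exactly one ✓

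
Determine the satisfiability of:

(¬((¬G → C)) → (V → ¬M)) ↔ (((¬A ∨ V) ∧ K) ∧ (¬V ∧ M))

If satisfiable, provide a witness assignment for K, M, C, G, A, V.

K = True; M = True; C = True; G = False; A = False; V = False

  (¬((¬G → C)) → (V → ¬M)) ↔ (((¬A ∨ V) ∧ K) ∧ (¬V ∧ M)) = True
    ¬((¬G → C)) → (V → ¬M) = True
      ¬((¬G → C)) = False
        ¬G → C = True
          ¬G = True
      V → ¬M = True
        ¬M = False
    ((¬A ∨ V) ∧ K) ∧ (¬V ∧ M) = True
      (¬A ∨ V) ∧ K = True
        ¬A ∨ V = True
          ¬A = True
      ¬V ∧ M = True
        ¬V = True
The formula evaluates to True.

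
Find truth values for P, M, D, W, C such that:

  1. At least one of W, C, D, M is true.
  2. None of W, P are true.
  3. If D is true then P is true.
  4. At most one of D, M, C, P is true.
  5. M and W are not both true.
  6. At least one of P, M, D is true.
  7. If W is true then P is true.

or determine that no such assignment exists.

P=F, M=T, D=F, W=F, C=F

  (1) {W, C, D, M}: 1 true — at least one ✓
  (2) {W, P}: 0 true — none ✓
  (3) D=F ⇒ P: vacuous ✓
  (4) {D, M, C, P}: 1 true — at most one ✓
  (5) M=T, W=F — not both ✓
  (6) {P, M, D}: 1 true — at least one ✓
  (7) W=F ⇒ P: vacuous ✓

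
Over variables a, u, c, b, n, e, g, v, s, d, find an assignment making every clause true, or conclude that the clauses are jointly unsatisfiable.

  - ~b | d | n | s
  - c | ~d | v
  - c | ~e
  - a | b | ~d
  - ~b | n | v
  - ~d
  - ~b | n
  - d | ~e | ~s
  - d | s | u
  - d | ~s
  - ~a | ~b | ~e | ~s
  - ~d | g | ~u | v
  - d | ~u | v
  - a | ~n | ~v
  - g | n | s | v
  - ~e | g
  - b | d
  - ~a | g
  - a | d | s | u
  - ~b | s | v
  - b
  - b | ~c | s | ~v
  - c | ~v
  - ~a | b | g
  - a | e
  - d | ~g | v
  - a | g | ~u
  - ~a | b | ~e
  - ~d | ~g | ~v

a: True, u: True, c: True, b: True, n: True, e: True, g: True, v: True, s: False, d: False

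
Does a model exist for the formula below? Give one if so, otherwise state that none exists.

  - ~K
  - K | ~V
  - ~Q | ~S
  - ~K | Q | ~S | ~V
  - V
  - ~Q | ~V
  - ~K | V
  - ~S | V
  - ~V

Case V = True:
  Clause (~V) is falsified — contradiction.
Case V = False:
  Clause (V) is falsified — contradiction.
Both cases fail, so the formula is unsatisfiable.

No satisfying assignment exists.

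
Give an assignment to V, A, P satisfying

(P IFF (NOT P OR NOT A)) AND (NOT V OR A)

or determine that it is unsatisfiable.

V: False, A: False, P: True

  P IFF (NOT P OR NOT A) = True
    NOT P OR NOT A = True
      NOT P = False
      NOT A = True
  NOT V OR A = True
    NOT V = True
Both conjuncts True, so the formula holds.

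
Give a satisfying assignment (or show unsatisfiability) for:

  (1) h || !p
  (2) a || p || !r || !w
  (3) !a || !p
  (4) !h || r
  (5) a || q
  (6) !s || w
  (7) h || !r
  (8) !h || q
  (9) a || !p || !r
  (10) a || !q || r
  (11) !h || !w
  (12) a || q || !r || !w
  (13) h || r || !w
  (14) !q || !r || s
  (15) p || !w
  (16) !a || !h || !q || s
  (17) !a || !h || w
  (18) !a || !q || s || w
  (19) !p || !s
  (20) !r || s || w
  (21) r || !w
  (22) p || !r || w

Set a = True.
  then (!a || !p) forces p = False.
  then (p || !w) forces w = False.
  then (!a || !h || w) forces h = False.
  then (p || !r || w) forces r = False.
  then (!s || w) forces s = False.
  then (!a || !q || s || w) forces q = False.
All clauses satisfied.

a = True, r = False, h = False, q = False, s = False, p = False, w = False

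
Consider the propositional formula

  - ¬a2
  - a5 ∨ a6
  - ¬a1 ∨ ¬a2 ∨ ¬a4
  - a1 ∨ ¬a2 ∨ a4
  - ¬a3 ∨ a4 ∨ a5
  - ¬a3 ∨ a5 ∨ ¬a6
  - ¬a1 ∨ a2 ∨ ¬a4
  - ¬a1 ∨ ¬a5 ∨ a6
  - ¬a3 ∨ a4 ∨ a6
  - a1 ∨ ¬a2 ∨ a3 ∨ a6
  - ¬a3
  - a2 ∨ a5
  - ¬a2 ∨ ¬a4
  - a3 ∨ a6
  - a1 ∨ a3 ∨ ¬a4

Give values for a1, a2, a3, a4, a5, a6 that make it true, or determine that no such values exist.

a1 = True; a2 = False; a3 = False; a4 = False; a5 = True; a6 = True

Unit clause (¬a2) forces a2 = False.
Unit clause (¬a3) forces a3 = False.
In (a2 ∨ a5) only a5 is left, so a5 = True.
In (a3 ∨ a6) only a6 is left, so a6 = True.
Set a1 = True.
  then (¬a1 ∨ a2 ∨ ¬a4) forces a4 = False.
All clauses satisfied.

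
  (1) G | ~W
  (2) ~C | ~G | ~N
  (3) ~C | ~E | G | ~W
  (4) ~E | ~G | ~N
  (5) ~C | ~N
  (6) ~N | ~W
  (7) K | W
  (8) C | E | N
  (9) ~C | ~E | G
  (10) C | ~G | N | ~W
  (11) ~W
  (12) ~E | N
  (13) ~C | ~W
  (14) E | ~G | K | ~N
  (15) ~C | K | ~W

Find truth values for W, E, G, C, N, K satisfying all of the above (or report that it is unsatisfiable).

W: False; E: False; G: True; C: True; N: False; K: True

Unit clause (~W) forces W = False.
In (K | W) only K is left, so K = True.
Set E = False.
Set G = True.
Set C = True.
  then (~C | ~G | ~N) forces N = False.
All clauses satisfied.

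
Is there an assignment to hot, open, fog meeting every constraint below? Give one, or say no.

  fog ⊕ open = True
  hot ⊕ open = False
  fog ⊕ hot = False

Adding constraints 1, 2, 3 mod 2: every variable appears an even number of times on the left, so the left side is 0.
But the right sides sum to 1 (mod 2). 0 ≠ 1 — the system is inconsistent.

UNSATISFIABLE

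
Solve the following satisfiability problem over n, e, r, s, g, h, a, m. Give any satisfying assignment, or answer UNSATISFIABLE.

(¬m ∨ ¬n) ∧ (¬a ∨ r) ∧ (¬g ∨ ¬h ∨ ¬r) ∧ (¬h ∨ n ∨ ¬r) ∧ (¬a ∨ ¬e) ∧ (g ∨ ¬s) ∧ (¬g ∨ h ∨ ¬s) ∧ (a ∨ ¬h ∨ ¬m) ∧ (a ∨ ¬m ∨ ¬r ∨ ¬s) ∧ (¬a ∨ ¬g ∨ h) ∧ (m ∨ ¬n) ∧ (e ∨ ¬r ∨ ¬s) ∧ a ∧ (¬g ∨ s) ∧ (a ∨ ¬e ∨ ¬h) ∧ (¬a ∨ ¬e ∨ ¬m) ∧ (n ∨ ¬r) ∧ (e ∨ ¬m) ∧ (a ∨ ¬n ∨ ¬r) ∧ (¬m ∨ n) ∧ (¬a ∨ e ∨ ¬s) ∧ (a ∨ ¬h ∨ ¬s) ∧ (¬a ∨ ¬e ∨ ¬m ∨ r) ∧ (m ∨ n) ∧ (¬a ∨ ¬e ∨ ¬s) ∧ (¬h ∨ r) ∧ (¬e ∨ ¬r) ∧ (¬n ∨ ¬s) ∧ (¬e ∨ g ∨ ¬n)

Unsatisfiable

Case m = True:
  (¬m ∨ ¬n) forces n = False.
  Clause (¬m ∨ n) is falsified — contradiction.
Case m = False:
  (m ∨ ¬n) forces n = False.
  Clause (m ∨ n) is falsified — contradiction.
Both cases fail, so the formula is unsatisfiable.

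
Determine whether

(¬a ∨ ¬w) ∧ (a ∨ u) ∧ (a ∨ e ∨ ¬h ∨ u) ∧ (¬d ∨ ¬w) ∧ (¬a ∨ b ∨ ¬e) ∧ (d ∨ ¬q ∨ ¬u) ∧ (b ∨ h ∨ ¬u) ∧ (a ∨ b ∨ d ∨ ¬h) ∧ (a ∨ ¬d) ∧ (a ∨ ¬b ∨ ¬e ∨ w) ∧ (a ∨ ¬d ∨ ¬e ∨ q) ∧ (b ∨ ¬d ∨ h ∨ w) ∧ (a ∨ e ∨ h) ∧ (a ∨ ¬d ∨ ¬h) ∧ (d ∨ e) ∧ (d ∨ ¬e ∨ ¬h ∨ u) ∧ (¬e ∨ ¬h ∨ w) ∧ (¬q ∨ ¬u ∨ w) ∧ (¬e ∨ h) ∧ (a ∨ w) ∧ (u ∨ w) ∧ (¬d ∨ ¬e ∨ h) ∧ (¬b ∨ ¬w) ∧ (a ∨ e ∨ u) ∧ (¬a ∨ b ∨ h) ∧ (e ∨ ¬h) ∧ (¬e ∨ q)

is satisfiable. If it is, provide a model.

h = False, e = False, q = False, a = True, u = True, d = True, w = False, b = True

Set h = False.
  then (¬e ∨ h) forces e = False.
  then (a ∨ e ∨ h) forces a = True.
  then (d ∨ e) forces d = True.
  then (¬a ∨ b ∨ h) forces b = True.
  then (¬a ∨ ¬w) forces w = False.
  then (u ∨ w) forces u = True.
  then (¬q ∨ ¬u ∨ w) forces q = False.
All clauses satisfied.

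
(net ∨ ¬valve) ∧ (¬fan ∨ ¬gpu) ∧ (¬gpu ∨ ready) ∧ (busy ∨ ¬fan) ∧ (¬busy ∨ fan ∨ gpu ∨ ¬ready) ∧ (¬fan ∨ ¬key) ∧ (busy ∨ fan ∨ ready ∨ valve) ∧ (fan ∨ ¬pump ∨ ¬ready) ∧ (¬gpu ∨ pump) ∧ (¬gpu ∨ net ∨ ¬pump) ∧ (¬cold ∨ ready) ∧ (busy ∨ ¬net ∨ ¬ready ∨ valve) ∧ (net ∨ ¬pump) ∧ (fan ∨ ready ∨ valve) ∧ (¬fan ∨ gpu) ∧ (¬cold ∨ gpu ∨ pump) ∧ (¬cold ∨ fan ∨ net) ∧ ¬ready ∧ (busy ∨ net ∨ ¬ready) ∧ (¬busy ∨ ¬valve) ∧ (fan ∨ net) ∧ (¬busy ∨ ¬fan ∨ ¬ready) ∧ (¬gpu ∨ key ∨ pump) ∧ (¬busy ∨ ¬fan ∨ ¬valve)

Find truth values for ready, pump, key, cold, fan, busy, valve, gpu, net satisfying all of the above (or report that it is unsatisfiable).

ready: False, pump: False, key: False, cold: False, fan: False, busy: False, valve: True, gpu: False, net: True

Unit clause (¬ready) forces ready = False.
In (¬gpu ∨ ready) only ¬gpu is left, so gpu = False.
In (¬cold ∨ ready) only ¬cold is left, so cold = False.
In (¬fan ∨ gpu) only ¬fan is left, so fan = False.
In (fan ∨ net) only net is left, so net = True.
In (fan ∨ ready ∨ valve) only valve is left, so valve = True.
In (¬busy ∨ ¬valve) only ¬busy is left, so busy = False.
Set pump = False.
Set key = False.
All clauses satisfied.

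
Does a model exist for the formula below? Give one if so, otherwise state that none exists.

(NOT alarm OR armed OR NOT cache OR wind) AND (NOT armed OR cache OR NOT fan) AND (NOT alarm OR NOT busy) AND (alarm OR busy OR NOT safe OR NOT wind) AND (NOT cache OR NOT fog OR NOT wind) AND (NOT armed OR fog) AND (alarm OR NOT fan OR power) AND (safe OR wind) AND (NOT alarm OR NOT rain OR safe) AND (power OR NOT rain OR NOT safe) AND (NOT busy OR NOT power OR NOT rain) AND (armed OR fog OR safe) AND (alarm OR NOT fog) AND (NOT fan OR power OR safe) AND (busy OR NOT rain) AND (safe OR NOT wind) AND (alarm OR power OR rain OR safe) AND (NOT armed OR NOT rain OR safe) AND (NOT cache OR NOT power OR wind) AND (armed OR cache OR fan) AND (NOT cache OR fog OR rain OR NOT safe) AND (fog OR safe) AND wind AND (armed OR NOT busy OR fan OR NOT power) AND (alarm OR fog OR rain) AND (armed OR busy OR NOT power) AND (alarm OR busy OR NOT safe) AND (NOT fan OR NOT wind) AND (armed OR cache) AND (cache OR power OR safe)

rain: False, safe: True, fog: True, busy: False, power: True, cache: False, fan: False, alarm: True, armed: True, wind: True

Unit clause (wind) forces wind = True.
In (NOT fan OR NOT wind) only NOT fan is left, so fan = False.
In (safe OR NOT wind) only safe is left, so safe = True.
Set rain = False.
Set fog = True.
  then (NOT cache OR NOT fog OR NOT wind) forces cache = False.
  then (alarm OR NOT fog) forces alarm = True.
  then (armed OR cache OR fan) forces armed = True.
  then (NOT alarm OR NOT busy) forces busy = False.
Set power = True.
All clauses satisfied.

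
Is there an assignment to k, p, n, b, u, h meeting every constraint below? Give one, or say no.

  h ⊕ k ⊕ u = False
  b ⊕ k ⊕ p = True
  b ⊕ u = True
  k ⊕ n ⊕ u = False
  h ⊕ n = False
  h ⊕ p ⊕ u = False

k = False, p = False, n = False, b = True, u = False, h = False

h ⊕ k ⊕ u = F ⊕ F ⊕ F = False ✓
b ⊕ k ⊕ p = T ⊕ F ⊕ F = True ✓
b ⊕ u = T ⊕ F = True ✓
k ⊕ n ⊕ u = F ⊕ F ⊕ F = False ✓
h ⊕ n = F ⊕ F = False ✓
h ⊕ p ⊕ u = F ⊕ F ⊕ F = False ✓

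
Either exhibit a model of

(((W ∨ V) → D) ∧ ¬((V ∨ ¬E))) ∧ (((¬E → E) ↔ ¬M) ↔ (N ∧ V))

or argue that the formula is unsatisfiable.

M = True, N = False, V = False, W = False, D = False, E = True

  ((W ∨ V) → D) ∧ ¬((V ∨ ¬E)) = True
    (W ∨ V) → D = True
      W ∨ V = False
    ¬((V ∨ ¬E)) = True
      V ∨ ¬E = False
        ¬E = False
  ((¬E → E) ↔ ¬M) ↔ (N ∧ V) = True
    (¬E → E) ↔ ¬M = False
      ¬E → E = True
        ¬E = False
      ¬M = False
    N ∧ V = False
Both conjuncts True, so the formula holds.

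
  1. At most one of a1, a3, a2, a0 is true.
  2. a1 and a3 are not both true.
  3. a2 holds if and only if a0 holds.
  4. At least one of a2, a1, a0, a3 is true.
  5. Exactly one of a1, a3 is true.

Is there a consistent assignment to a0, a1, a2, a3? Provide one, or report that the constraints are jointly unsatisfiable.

a0 = False, a1 = False, a2 = False, a3 = True

  (1) {a1, a3, a2, a0}: 1 true — at most one ✓
  (2) a1=F, a3=T — not both ✓
  (3) a2=F, a0=F — same ✓
  (4) {a2, a1, a0, a3}: 1 true — at least one ✓
  (5) {a1, a3}: 1 true — exactly one ✓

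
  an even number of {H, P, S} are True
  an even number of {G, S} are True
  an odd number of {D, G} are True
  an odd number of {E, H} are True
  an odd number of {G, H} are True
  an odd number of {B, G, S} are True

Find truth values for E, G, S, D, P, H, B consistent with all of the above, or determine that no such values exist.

E = True, G = True, S = True, D = False, P = True, H = False, B = True

{H, P, S}: 2 true → even ✓
{G, S}: 2 true → even ✓
{D, G}: 1 true → odd ✓
{E, H}: 1 true → odd ✓
{G, H}: 1 true → odd ✓
{B, G, S}: 3 true → odd ✓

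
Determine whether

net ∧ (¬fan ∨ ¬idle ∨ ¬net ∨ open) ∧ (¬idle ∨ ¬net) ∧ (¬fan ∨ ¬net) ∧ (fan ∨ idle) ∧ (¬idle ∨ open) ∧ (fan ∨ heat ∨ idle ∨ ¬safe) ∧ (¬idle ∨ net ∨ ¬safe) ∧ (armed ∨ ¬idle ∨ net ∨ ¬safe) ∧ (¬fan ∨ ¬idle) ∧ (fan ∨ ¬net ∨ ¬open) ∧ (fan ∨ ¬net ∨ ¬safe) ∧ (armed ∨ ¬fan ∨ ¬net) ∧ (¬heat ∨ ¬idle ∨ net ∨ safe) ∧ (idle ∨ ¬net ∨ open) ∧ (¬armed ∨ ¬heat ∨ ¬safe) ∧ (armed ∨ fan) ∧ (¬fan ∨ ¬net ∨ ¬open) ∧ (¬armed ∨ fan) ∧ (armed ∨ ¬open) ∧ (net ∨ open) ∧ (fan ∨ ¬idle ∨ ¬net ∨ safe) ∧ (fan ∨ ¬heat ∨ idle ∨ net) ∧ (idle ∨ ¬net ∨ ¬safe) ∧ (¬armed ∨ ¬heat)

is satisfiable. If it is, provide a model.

The formula is unsatisfiable.

Case net = True:
  (¬idle ∨ ¬net) forces idle = False.
  (¬fan ∨ ¬net) forces fan = False.
  Clause (fan ∨ idle) is falsified — contradiction.
Case net = False:
  Clause (net) is falsified — contradiction.
Both cases fail, so the formula is unsatisfiable.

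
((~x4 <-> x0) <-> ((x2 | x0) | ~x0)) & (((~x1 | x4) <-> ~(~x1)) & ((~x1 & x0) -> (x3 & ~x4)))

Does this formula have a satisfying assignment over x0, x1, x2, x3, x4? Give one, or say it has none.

x0 = False, x1 = True, x2 = False, x3 = True, x4 = True

  (~x4 <-> x0) <-> ((x2 | x0) | ~x0) = True
    ~x4 <-> x0 = True
      ~x4 = False
    (x2 | x0) | ~x0 = True
      x2 | x0 = False
      ~x0 = True
  ((~x1 | x4) <-> ~(~x1)) & ((~x1 & x0) -> (x3 & ~x4)) = True
    (~x1 | x4) <-> ~(~x1) = True
      ~x1 | x4 = True
        ~x1 = False
      ~(~x1) = True
        ~x1 = False
    (~x1 & x0) -> (x3 & ~x4) = True
      ~x1 & x0 = False
        ~x1 = False
      x3 & ~x4 = False
        ~x4 = False
Both conjuncts True, so the formula holds.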